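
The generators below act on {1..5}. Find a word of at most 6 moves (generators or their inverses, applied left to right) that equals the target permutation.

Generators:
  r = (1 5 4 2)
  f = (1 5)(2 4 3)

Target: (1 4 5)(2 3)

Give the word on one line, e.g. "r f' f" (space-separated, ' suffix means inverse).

  after r: (1 5 4 2)
  after r: (1 4)(2 5)
  after f: (1 3 2)(4 5)
  after r': (1 3 4)
  after f': (1 4 5)(2 3)

r r f r' f'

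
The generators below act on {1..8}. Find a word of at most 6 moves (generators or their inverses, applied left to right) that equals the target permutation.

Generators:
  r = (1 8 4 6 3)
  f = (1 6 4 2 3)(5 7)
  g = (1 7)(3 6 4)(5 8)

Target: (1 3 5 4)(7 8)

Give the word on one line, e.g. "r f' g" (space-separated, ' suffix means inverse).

  after g: (1 7)(3 6 4)(5 8)
  after g: (3 4 6)
  after r': (1 3 8)
  after g: (1 6 4 3 5 8 7)
  after r: (1 3 5 4)(7 8)

g g r' g r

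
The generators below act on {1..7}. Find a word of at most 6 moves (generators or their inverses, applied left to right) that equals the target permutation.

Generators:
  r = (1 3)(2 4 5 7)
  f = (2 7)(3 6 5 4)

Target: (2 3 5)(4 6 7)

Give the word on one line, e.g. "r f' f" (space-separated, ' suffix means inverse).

f r r f

  after f: (2 7)(3 6 5 4)
  after r: (1 3 6 7 4)
  after r: (2 4 3 6)(5 7)
  after f: (2 3 5)(4 6 7)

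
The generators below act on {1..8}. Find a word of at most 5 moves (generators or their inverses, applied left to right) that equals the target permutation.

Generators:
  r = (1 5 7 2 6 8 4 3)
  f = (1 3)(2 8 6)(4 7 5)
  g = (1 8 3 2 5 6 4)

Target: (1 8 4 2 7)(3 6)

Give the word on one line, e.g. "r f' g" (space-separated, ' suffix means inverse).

  after f': (1 3)(2 6 8)(4 5 7)
  after g: (1 2 4 6 3 8 5 7)
  after f': (1 6)(2 5 4 8 7 3)
  after f': (1 8 4 2 7)(3 6)

f' g f' f'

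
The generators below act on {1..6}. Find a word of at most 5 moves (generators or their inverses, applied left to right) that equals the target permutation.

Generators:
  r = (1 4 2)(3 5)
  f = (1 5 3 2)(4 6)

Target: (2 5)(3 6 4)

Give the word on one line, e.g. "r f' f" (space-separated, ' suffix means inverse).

f' f' r f'

  after f': (1 2 3 5)(4 6)
  after f': (1 3)(2 5)
  after r: (1 5)(2 3 4)
  after f': (2 5)(3 6 4)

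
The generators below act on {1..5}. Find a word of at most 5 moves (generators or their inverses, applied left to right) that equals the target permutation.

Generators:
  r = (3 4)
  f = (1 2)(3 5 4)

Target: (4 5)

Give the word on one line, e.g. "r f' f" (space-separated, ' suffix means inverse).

  after r: (3 4)
  after f': (1 2)(3 5)
  after f': (4 5)

r f' f'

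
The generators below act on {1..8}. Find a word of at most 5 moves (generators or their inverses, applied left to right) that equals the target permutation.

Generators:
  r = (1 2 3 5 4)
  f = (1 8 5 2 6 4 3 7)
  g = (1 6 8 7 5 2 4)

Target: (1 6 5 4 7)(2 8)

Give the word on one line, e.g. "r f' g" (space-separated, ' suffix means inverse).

r g' r f'

  after r: (1 2 3 5 4)
  after g': (1 5 2 3 7 8 6)
  after r: (1 4)(2 5 3 7 8 6)
  after f': (1 6 5 4 7)(2 8)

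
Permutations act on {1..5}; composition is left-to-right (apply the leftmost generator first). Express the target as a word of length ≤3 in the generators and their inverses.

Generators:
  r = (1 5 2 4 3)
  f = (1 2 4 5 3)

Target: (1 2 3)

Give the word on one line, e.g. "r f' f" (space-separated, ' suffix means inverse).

r' r' f'

  after r': (1 3 4 2 5)
  after r': (1 4 5 3 2)
  after f': (1 2 3)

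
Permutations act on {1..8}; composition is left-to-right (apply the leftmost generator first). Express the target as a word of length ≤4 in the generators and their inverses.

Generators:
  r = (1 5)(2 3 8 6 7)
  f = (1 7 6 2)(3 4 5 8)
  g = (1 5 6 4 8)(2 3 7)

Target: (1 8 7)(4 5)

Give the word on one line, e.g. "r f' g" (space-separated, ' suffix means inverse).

  after r': (1 5)(2 7 6 8 3)
  after g': (2 3 7 5 8)(4 6)
  after g': (1 8 7)(4 5)

r' g' g'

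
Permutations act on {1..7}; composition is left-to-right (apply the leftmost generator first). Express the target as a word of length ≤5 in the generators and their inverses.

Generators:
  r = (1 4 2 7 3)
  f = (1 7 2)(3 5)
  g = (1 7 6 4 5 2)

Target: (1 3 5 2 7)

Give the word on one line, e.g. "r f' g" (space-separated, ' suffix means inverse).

r' f' r' f

  after r': (1 3 7 2 4)
  after f': (1 5 3)(2 4)
  after r': (1 5 7 2)
  after f: (1 3 5 2 7)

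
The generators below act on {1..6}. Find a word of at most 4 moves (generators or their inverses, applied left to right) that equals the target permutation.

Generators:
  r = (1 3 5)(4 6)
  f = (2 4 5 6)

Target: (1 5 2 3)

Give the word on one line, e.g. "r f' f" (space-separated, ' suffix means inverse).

f' f' r'

  after f': (2 6 5 4)
  after f': (2 5)(4 6)
  after r': (1 5 2 3)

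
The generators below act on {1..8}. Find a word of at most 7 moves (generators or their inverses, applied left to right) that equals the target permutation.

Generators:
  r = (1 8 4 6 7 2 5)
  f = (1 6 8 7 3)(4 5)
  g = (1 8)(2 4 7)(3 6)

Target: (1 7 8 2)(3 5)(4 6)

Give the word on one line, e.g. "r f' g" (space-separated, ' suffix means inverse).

  after r': (1 5 2 7 6 4 8)
  after r': (1 2 6 8 5 7 4)
  after g: (1 4 8 5 2 3 6)
  after r': (1 8 2 3 4)(5 7 6)
  after f: (1 7 8 2)(3 5)(4 6)

r' r' g r' f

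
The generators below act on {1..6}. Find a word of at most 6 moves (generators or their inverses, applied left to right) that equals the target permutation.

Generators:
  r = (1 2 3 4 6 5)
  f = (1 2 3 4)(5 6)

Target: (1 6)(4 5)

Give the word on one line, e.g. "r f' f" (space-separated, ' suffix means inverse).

f r' f' r

  after f: (1 2 3 4)(5 6)
  after r': (4 5)
  after f': (1 4 6 5 3 2)
  after r: (1 6)(4 5)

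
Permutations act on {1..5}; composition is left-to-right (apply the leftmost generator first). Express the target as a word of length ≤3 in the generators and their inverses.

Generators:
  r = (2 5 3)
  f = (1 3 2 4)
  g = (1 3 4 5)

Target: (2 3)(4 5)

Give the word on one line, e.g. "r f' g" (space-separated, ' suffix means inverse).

f g'

  after f: (1 3 2 4)
  after g': (2 3)(4 5)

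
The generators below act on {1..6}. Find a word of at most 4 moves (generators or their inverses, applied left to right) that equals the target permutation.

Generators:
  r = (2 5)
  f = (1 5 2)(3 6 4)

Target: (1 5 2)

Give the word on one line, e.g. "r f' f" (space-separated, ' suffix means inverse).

r' f r' f'

  after r': (2 5)
  after f: (1 5)(3 6 4)
  after r': (1 2 5)(3 6 4)
  after f': (1 5 2)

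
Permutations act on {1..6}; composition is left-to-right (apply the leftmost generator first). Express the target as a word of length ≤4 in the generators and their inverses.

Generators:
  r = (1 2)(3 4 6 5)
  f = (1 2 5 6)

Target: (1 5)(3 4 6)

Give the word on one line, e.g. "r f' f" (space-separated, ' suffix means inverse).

f' r

  after f': (1 6 5 2)
  after r: (1 5)(3 4 6)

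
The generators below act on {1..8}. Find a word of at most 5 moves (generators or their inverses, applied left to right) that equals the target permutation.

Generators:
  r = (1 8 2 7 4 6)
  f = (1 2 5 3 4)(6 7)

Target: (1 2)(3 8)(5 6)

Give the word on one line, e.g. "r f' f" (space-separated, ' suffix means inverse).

  after r: (1 8 2 7 4 6)
  after f': (1 8)(2 6 4 7 3 5)
  after f': (1 8 4 6 3 2 7 5)
  after f': (1 8 3)(2 6 5 4 7)
  after r: (1 2)(3 8)(5 6)

r f' f' f' r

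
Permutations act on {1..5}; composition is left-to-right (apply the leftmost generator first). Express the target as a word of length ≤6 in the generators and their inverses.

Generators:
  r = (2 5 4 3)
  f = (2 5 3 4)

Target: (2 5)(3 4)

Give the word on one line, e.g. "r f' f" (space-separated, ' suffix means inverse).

r' r' f' f'

  after r': (2 3 4 5)
  after r': (2 4)(3 5)
  after f': (2 3)
  after f': (2 5)(3 4)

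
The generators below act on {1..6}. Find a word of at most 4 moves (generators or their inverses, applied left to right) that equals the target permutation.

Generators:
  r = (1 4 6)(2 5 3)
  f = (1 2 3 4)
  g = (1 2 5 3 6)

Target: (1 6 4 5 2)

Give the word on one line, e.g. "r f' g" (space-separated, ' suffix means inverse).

g f' r' f'

  after g: (1 2 5 3 6)
  after f': (2 5)(3 6 4)
  after r': (1 6)(3 4 5)
  after f': (1 6 4 5 2)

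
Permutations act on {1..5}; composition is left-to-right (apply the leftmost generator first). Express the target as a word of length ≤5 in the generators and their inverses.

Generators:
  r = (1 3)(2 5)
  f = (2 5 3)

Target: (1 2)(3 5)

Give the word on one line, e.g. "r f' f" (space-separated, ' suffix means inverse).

  after f': (2 3 5)
  after r: (1 3 2)
  after f': (1 5 2)
  after f': (1 2)(3 5)

f' r f' f'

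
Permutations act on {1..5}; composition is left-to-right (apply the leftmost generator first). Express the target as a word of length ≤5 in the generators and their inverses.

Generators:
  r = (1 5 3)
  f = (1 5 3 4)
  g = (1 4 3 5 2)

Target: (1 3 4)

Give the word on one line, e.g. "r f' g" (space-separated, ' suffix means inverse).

  after f': (1 4 3 5)
  after r': (1 4 5 3)
  after f': (1 3 4)

f' r' f'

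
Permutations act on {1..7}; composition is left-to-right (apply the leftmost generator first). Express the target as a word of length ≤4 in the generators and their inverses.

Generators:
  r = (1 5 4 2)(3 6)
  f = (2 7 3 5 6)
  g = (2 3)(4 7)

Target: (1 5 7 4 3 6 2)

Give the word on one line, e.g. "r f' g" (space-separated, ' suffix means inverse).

r g

  after r: (1 5 4 2)(3 6)
  after g: (1 5 7 4 3 6 2)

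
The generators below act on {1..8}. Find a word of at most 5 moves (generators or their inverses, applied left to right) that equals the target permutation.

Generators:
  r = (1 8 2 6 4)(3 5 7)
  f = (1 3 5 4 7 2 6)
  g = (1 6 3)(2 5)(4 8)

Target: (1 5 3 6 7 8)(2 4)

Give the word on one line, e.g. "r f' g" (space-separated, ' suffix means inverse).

  after g: (1 6 3)(2 5)(4 8)
  after f': (1 2 3 6)(4 8 5 7)
  after r: (1 6 8 7)(2 5 3 4)
  after r: (1 4 6 2 7 8 3)
  after f': (1 5 3 6 7 8)(2 4)

g f' r r f'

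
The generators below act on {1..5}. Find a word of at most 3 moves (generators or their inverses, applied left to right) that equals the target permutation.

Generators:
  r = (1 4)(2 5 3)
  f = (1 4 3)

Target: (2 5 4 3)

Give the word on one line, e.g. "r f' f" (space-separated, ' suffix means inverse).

r f'

  after r: (1 4)(2 5 3)
  after f': (2 5 4 3)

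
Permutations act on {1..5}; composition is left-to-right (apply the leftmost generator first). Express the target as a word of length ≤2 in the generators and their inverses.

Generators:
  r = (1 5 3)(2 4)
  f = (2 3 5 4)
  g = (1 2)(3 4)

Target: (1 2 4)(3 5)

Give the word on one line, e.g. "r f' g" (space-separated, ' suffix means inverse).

  after f: (2 3 5 4)
  after g: (1 2 4)(3 5)

f g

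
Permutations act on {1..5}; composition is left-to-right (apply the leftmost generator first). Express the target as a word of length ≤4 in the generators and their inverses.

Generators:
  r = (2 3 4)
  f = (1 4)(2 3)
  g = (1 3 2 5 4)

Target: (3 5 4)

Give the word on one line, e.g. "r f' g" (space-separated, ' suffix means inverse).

  after g: (1 3 2 5 4)
  after g: (1 2 4 3 5)
  after r': (1 4 2 3 5)
  after f': (3 5 4)

g g r' f'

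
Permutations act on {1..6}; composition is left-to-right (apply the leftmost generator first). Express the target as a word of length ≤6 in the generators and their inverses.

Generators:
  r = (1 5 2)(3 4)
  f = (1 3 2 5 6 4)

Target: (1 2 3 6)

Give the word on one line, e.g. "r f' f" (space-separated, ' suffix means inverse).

  after r': (1 2 5)(3 4)
  after f: (1 5 3)(2 6 4)
  after r: (1 2 6 3 5 4)
  after f: (1 5)(2 4 3 6)
  after r: (1 2 3 6)

r' f r f r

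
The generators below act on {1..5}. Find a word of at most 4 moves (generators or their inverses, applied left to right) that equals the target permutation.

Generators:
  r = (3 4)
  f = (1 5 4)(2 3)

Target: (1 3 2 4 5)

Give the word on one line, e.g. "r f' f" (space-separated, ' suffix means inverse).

f' r

  after f': (1 4 5)(2 3)
  after r: (1 3 2 4 5)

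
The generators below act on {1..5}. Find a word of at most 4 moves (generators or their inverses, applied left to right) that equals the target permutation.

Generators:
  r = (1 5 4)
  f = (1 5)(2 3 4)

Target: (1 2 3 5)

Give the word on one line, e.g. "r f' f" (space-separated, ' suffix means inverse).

  after r': (1 4 5)
  after f: (1 2 3 4)
  after r': (1 2 3 5)

r' f r'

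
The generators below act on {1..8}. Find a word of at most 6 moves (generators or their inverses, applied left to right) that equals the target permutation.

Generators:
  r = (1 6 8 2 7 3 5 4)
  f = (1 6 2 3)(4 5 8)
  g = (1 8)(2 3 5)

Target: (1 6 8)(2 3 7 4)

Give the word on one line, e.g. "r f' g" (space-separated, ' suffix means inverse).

  after f: (1 6 2 3)(4 5 8)
  after g: (1 6 3 8 4 2 5)
  after r: (1 8)(2 4 7 3)(5 6)
  after r: (1 2)(3 7 5 8 6 4)
  after f': (1 6 8)(2 3 7 4)

f g r r f'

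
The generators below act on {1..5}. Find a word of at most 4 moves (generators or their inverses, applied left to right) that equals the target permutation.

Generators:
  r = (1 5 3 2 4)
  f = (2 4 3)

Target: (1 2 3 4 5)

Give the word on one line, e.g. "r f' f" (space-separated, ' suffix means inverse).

f r' f'

  after f: (2 4 3)
  after r': (1 4 5)
  after f': (1 2 3 4 5)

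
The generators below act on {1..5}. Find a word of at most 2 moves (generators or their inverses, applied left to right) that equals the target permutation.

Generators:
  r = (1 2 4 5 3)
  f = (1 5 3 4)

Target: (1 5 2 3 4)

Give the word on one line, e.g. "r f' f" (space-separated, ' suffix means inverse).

  after r': (1 3 5 4 2)
  after r': (1 5 2 3 4)

r' r'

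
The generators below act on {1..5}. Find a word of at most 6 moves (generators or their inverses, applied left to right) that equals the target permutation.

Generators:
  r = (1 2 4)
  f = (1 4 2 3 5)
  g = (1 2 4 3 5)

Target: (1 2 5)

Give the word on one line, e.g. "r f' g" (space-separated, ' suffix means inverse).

g' r g' f'

  after g': (1 5 3 4 2)
  after r: (1 5 3)
  after g': (1 3 5 4 2)
  after f': (1 2 5)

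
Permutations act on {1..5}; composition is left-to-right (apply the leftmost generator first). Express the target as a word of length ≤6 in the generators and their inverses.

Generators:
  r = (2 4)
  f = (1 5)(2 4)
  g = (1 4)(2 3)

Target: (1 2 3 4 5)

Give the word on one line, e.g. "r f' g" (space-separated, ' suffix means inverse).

g' f g' g'

  after g': (1 4)(2 3)
  after f: (1 2 3 4 5)
  after g': (1 3)(4 5)
  after g': (1 2 3 4 5)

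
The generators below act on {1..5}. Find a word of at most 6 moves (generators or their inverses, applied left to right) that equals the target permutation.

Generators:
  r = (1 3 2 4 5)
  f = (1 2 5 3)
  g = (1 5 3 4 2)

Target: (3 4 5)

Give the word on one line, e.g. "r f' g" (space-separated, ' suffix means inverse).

f r f' g g

  after f: (1 2 5 3)
  after r: (1 4 5 2)
  after f': (1 4 2 3 5)
  after g: (1 2 4)
  after g: (3 4 5)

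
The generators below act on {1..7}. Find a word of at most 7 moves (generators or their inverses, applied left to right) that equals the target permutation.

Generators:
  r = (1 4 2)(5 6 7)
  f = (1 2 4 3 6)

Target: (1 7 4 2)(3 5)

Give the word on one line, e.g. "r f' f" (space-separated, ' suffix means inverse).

  after r: (1 4 2)(5 6 7)
  after f: (1 3 6 7 5)
  after r: (1 3 7 6 5 4 2)
  after f: (1 6 5 3 7)
  after r: (1 7 4 2)(3 5)

r f r f r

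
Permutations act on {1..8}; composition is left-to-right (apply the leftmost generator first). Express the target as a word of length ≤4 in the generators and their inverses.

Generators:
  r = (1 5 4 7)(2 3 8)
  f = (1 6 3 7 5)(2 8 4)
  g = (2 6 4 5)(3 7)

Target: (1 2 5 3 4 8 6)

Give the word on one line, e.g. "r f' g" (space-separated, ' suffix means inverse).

  after f': (1 5 7 3 6)(2 4 8)
  after g: (1 2 5 3 4 8 6)

f' g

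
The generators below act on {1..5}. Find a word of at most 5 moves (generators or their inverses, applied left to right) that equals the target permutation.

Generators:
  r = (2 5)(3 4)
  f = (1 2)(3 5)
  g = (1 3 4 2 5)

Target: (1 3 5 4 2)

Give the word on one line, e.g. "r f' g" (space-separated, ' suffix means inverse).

r g' f

  after r: (2 5)(3 4)
  after g': (1 5 4)
  after f: (1 3 5 4 2)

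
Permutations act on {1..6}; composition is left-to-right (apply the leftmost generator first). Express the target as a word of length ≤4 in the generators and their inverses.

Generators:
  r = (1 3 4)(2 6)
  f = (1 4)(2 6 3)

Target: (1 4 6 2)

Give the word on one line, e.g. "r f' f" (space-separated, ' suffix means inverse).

f' r f'

  after f': (1 4)(2 3 6)
  after r: (2 4 3)
  after f': (1 4 6 2)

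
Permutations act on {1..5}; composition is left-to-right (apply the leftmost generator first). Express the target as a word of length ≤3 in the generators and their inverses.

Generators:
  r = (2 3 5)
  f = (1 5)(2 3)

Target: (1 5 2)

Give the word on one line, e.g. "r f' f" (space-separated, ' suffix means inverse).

  after r: (2 3 5)
  after r: (2 5 3)
  after f': (1 5 2)

r r f'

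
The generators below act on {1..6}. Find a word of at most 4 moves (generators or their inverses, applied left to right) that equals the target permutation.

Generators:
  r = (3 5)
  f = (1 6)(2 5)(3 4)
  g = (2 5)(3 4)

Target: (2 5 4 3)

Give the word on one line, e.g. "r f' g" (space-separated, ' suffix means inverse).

r g'

  after r: (3 5)
  after g': (2 5 4 3)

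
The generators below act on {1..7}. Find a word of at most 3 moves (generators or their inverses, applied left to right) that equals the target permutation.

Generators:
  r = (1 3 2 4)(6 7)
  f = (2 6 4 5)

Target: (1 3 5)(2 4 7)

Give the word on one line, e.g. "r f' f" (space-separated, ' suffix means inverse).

f' r f'

  after f': (2 5 4 6)
  after r: (1 3 2 5)(4 7 6)
  after f': (1 3 5)(2 4 7)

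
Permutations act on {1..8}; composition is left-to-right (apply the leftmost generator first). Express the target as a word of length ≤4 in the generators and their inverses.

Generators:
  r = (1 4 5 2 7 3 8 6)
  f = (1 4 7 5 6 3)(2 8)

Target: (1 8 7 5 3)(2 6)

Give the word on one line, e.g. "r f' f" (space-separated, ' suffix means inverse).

f' r

  after f': (1 3 6 5 7 4)(2 8)
  after r: (1 8 7 5 3)(2 6)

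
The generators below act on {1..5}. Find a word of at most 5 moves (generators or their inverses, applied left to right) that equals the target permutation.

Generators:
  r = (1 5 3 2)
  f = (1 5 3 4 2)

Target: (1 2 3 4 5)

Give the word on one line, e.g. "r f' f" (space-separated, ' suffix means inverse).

f r' r'

  after f: (1 5 3 4 2)
  after r': (3 4)
  after r': (1 2 3 4 5)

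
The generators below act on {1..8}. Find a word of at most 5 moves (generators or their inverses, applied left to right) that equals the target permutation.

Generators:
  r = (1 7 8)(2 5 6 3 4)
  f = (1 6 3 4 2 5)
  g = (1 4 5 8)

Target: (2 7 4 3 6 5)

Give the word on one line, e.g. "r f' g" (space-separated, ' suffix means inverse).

r r f' r' r'

  after r: (1 7 8)(2 5 6 3 4)
  after r: (1 8 7)(2 6 4 5 3)
  after f': (1 8 7 5 6 3 4 2)
  after r': (1 7 2 8)
  after r': (2 7 4 3 6 5)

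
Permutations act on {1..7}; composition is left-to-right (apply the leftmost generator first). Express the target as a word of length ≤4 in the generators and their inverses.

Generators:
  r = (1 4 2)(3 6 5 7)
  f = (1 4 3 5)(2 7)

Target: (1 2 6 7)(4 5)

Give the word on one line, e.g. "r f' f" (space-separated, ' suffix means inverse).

f r' r'

  after f: (1 4 3 5)(2 7)
  after r': (2 5)(3 6)(4 7)
  after r': (1 2 6 7)(4 5)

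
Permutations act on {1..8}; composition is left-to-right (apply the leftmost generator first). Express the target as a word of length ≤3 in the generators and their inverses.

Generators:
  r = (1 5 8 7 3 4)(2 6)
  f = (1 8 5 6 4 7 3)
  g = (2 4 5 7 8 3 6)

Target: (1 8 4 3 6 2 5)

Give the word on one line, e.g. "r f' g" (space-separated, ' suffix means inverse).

r f'

  after r: (1 5 8 7 3 4)(2 6)
  after f': (1 8 4 3 6 2 5)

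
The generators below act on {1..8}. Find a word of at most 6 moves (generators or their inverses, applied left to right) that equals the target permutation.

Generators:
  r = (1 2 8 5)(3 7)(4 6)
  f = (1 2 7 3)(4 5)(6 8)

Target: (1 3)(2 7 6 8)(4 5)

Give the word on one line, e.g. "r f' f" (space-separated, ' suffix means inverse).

  after r': (1 5 8 2)(3 7)(4 6)
  after f: (1 4 8 7)(5 6)
  after f: (1 5 8 3)(2 7)(4 6)
  after r: (2 3)(7 8)
  after f': (1 3)(2 7 6 8)(4 5)

r' f f r f'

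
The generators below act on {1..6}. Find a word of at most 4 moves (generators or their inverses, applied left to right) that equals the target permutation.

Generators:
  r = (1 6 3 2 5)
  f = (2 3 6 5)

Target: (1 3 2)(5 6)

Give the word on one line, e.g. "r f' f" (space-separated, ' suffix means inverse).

r' f r'

  after r': (1 5 2 3 6)
  after f: (1 2 6)(3 5)
  after r': (1 3 2)(5 6)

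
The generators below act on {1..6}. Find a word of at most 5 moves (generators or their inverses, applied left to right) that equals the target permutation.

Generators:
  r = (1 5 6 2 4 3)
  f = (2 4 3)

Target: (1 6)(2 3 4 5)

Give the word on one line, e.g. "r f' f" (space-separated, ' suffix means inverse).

f' r' f r' f

  after f': (2 3 4)
  after r': (1 3 2 4 6 5)
  after f: (1 2 3 4 6 5)
  after r': (1 6)(2 4 5 3)
  after f: (1 6)(2 3 4 5)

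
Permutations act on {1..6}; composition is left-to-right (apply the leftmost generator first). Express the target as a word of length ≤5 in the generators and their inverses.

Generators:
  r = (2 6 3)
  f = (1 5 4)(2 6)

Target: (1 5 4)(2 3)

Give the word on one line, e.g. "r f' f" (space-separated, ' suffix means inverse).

  after f: (1 5 4)(2 6)
  after r': (1 5 4)(3 6)
  after r': (1 5 4)(2 3)

f r' r'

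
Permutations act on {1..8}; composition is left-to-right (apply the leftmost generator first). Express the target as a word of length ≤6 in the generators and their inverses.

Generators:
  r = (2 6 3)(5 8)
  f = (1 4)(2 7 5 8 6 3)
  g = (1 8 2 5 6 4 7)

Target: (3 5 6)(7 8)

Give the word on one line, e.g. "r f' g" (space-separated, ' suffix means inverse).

  after r': (2 3 6)(5 8)
  after f: (1 4)(5 6 7)
  after r': (1 4)(2 3 6 7 8 5)
  after f': (2 6)(3 8 7 5)
  after r': (3 5 6)(7 8)

r' f r' f' r'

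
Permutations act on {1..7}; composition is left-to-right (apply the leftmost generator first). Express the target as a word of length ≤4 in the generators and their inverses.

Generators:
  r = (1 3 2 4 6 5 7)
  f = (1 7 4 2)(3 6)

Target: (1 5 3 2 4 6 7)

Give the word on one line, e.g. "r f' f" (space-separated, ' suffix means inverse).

  after f: (1 7 4 2)(3 6)
  after r': (1 5 6)(2 7)(3 4)
  after f: (1 5 3 2 4 6 7)

f r' f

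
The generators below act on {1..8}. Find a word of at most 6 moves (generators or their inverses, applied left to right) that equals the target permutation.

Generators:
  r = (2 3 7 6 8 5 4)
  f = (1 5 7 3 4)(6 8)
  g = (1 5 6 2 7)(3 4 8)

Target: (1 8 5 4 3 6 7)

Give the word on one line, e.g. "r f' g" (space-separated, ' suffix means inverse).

  after r': (2 4 5 8 6 7 3)
  after f': (1 4)(2 3)(5 6)
  after f': (1 3 2 7 5 8 6)
  after g': (1 8 5 4 3 6 7)

r' f' f' g'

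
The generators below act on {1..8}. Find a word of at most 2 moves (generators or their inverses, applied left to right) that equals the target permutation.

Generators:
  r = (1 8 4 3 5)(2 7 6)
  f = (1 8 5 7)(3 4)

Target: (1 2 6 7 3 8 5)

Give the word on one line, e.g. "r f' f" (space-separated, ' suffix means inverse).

  after f': (1 7 5 8)(3 4)
  after r': (1 2 6 7 3 8 5)

f' r'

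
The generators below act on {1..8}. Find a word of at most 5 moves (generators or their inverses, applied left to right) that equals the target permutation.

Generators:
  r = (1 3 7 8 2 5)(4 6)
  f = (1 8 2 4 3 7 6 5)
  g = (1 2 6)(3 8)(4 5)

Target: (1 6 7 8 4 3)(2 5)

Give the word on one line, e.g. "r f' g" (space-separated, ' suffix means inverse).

r f' g f'

  after r: (1 3 7 8 2 5)(4 6)
  after f': (1 4 7)(2 6)
  after g: (1 5 4 7 2)(3 8)
  after f': (1 6 7 8 4 3)(2 5)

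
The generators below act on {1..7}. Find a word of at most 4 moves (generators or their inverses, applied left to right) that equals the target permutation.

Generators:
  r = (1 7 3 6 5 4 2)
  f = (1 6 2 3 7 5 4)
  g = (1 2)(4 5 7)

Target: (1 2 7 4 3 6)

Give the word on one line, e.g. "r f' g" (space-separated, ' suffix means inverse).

g' r' f r'

  after g': (1 2)(4 7 5)
  after r': (1 4)(3 7 6)
  after f: (2 3 5 4 6 7)
  after r': (1 2 7 4 3 6)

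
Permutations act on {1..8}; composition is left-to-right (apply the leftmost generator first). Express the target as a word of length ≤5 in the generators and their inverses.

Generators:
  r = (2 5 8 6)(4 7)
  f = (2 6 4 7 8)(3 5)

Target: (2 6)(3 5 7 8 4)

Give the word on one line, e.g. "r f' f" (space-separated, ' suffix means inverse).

  after f': (2 8 7 4 6)(3 5)
  after f': (2 7 6 8 4)
  after r: (2 4 5 8 7)
  after f': (2 6)(3 5 7 8 4)

f' f' r f'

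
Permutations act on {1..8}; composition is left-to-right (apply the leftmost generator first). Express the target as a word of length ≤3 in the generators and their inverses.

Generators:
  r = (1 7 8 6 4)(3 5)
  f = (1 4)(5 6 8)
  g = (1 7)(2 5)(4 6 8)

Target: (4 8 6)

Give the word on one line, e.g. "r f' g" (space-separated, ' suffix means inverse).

g g

  after g: (1 7)(2 5)(4 6 8)
  after g: (4 8 6)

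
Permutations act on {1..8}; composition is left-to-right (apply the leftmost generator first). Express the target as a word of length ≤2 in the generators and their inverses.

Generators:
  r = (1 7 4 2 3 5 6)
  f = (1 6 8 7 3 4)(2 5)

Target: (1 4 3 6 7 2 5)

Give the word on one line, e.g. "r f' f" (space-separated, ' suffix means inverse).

r r

  after r: (1 7 4 2 3 5 6)
  after r: (1 4 3 6 7 2 5)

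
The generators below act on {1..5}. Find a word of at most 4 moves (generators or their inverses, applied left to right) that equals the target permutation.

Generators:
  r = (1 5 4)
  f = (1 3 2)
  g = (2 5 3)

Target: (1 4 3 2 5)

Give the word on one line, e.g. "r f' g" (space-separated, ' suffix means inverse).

r' g

  after r': (1 4 5)
  after g: (1 4 3 2 5)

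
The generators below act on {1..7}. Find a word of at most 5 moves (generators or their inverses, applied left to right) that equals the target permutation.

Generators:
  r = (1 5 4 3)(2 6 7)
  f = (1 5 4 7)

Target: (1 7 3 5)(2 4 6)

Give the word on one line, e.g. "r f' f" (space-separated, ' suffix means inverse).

  after f: (1 5 4 7)
  after r': (2 7 3 4 6)
  after f': (1 7 3 5)(2 4 6)

f r' f'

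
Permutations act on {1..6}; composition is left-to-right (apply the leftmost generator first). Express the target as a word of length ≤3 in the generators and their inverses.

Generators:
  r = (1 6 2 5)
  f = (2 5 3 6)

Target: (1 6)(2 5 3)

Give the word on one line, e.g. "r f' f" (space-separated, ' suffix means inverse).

r' f f

  after r': (1 5 2 6)
  after f: (1 3 6)
  after f: (1 6)(2 5 3)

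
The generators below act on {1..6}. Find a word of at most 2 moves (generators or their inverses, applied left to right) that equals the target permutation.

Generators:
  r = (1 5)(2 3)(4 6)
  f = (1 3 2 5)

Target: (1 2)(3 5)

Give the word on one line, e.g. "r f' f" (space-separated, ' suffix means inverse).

f f

  after f: (1 3 2 5)
  after f: (1 2)(3 5)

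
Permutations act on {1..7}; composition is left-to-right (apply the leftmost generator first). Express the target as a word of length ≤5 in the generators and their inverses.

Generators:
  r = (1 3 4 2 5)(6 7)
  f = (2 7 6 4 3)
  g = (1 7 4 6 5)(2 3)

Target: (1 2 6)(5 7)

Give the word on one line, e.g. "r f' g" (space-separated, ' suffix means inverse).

r' f' r g f'

  after r': (1 5 2 4 3)(6 7)
  after f': (1 5 3)(2 6)
  after r: (2 7 6 5 4)
  after g: (1 7 5 6)(2 4 3)
  after f': (1 2 6)(5 7)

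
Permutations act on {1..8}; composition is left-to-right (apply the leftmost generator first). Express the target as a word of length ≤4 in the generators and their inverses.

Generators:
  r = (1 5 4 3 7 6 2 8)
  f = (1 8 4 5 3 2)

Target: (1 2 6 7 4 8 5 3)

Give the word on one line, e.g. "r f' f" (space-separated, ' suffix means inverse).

  after r': (1 8 2 6 7 3 4 5)
  after f': (2 6 7 5)(3 8)
  after f': (1 2 6 7 4 8 5 3)

r' f' f'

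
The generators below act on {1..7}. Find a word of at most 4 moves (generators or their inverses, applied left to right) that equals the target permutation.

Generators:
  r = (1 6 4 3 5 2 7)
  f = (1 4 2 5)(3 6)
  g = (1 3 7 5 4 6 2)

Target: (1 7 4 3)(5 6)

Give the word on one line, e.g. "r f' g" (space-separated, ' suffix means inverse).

r' f'

  after r': (1 7 2 5 3 4 6)
  after f': (1 7 4 3)(5 6)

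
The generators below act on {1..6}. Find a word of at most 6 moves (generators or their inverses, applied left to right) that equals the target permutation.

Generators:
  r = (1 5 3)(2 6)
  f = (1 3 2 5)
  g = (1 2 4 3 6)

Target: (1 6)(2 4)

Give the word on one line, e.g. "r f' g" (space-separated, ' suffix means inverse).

  after f': (1 5 2 3)
  after g': (1 5)(2 4)(3 6)
  after r: (1 3 2 4 6)
  after f: (1 2 4 6 3 5)
  after r: (1 6)(2 4)

f' g' r f r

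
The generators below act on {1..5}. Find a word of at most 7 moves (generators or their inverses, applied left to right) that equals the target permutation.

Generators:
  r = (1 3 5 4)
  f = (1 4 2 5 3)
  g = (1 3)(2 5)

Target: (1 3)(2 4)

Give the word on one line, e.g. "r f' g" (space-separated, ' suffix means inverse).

  after f': (1 3 5 2 4)
  after r': (2 5)
  after g': (1 3)
  after f: (2 5 3 4)
  after r: (1 3)(2 4)

f' r' g' f r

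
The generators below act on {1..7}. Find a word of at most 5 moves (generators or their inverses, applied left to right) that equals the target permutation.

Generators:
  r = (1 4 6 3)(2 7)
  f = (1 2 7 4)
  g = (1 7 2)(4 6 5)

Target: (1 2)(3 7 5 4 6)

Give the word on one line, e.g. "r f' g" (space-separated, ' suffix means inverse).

f' f' f' r g

  after f': (1 4 7 2)
  after f': (1 7)(2 4)
  after f': (1 2 7 4)
  after r: (1 7 6 3)
  after g: (1 2)(3 7 5 4 6)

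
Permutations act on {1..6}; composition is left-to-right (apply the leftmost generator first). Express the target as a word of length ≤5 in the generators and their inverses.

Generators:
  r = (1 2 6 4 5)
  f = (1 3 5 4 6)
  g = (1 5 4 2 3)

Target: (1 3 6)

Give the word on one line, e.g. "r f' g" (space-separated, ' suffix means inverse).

  after r: (1 2 6 4 5)
  after f: (1 2)(3 5)
  after f: (1 2 3 4 6)
  after g: (1 3 2)(4 6 5)
  after r: (1 3 6)

r f f g r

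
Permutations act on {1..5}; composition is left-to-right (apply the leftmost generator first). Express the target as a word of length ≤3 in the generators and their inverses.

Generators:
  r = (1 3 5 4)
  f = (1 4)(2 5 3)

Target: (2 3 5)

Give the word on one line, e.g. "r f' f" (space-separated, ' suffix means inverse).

f f

  after f: (1 4)(2 5 3)
  after f: (2 3 5)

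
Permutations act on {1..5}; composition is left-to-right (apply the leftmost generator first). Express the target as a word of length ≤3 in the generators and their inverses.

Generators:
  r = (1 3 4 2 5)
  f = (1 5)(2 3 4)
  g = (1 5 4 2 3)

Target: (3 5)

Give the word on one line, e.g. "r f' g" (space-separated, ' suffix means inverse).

g f'

  after g: (1 5 4 2 3)
  after f': (3 5)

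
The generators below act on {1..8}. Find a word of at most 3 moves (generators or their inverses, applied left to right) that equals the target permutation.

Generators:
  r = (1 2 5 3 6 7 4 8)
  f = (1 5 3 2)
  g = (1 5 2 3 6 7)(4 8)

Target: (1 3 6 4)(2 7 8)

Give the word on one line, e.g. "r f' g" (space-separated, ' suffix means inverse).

f' r r

  after f': (1 2 3 5)
  after r: (1 5 2 6 7 4 8)
  after r: (1 3 6 4)(2 7 8)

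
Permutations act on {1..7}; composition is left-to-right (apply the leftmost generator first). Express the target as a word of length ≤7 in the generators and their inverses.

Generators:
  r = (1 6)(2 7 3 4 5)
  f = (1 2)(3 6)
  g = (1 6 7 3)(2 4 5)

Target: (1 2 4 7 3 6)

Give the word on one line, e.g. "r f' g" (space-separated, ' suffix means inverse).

r g r r g'

  after r: (1 6)(2 7 3 4 5)
  after g: (1 7)(2 3 5 4)
  after r: (1 3 2 4 7 6)
  after r: (1 4 3 7)(2 5)
  after g': (1 2 4 7 3 6)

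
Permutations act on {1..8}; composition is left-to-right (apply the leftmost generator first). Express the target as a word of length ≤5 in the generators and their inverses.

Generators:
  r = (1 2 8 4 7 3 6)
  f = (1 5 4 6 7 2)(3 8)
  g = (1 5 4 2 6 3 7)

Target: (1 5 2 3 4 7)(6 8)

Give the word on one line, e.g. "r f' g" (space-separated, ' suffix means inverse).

  after g: (1 5 4 2 6 3 7)
  after f: (1 4)(2 7 5 6 8 3)
  after g': (1 5 2 3 4 7)(6 8)

g f g'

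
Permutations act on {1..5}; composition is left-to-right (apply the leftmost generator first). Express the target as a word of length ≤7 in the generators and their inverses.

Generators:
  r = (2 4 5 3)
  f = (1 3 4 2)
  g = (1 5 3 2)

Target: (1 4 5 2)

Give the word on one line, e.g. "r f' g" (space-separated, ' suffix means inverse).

f' g r g' r

  after f': (1 2 4 3)
  after g: (2 4)(3 5)
  after r: (2 5)
  after g': (1 2)(3 5)
  after r: (1 4 5 2)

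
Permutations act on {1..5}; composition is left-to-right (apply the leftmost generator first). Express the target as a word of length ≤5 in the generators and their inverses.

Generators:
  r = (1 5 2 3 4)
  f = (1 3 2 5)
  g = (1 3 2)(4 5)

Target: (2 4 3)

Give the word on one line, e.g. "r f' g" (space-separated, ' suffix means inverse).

r g r f' r'

  after r: (1 5 2 3 4)
  after g: (1 4 3 5)
  after r: (2 3)
  after f': (1 5 2)
  after r': (2 4 3)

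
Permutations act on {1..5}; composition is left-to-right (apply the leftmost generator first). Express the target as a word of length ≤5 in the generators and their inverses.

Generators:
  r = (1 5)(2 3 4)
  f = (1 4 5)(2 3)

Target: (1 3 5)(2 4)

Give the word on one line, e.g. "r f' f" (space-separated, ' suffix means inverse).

r f' r'

  after r: (1 5)(2 3 4)
  after f': (1 4 3)
  after r': (1 3 5)(2 4)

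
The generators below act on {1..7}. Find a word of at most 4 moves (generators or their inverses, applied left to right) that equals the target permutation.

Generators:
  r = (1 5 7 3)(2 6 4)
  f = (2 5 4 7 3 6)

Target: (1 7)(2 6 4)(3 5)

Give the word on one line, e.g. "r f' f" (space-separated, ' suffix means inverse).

  after r': (1 3 7 5)(2 4 6)
  after r': (1 7)(2 6 4)(3 5)

r' r'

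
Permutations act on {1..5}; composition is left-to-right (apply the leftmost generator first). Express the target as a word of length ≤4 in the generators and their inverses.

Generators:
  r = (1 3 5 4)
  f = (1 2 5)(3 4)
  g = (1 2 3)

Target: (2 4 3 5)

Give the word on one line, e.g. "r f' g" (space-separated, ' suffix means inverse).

  after g: (1 2 3)
  after f': (2 4 3 5)

g f'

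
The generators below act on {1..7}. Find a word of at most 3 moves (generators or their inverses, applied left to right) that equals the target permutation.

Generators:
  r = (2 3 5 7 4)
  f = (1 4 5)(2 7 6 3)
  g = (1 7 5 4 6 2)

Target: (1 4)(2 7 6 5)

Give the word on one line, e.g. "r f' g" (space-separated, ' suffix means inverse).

r' f' g

  after r': (2 4 7 5 3)
  after f': (1 5 6 7 4 2)
  after g: (1 4)(2 7 6 5)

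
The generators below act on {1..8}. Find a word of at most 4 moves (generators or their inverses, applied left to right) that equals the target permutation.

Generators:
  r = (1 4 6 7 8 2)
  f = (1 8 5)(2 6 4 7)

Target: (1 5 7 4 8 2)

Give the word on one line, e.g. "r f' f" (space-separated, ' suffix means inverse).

f f r'

  after f: (1 8 5)(2 6 4 7)
  after f: (1 5 8)(2 4)(6 7)
  after r': (1 5 7 4 8 2)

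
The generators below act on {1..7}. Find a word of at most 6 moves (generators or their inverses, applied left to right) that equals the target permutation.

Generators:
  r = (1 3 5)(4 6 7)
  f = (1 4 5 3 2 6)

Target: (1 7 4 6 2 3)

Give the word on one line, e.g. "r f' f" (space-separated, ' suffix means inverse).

f r' f f

  after f: (1 4 5 3 2 6)
  after r': (1 7 6 5)(2 4 3)
  after f: (1 7)(2 5 4)(3 6)
  after f: (1 7 4 6 2 3)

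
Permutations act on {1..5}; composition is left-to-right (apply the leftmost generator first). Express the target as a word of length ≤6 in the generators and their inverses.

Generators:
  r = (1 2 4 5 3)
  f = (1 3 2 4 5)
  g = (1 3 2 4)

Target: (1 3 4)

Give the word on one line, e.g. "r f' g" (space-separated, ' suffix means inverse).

r' g r g f

  after r': (1 3 5 4 2)
  after g: (1 2 3 5)
  after r: (1 4 5 2)
  after g: (2 3)(4 5)
  after f: (1 3 4)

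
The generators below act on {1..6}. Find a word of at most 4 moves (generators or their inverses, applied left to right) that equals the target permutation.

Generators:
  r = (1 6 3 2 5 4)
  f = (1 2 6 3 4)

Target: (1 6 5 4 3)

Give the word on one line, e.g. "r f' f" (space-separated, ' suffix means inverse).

r f r'

  after r: (1 6 3 2 5 4)
  after f: (1 3 6 4 2 5)
  after r': (1 6 5 4 3)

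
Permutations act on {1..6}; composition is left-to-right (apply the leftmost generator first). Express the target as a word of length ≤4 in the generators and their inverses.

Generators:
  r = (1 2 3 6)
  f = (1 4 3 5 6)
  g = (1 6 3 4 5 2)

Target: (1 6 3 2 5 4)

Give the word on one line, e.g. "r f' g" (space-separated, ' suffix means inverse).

g' r' r'

  after g': (1 2 5 4 3 6)
  after r': (2 5 4)
  after r': (1 6 3 2 5 4)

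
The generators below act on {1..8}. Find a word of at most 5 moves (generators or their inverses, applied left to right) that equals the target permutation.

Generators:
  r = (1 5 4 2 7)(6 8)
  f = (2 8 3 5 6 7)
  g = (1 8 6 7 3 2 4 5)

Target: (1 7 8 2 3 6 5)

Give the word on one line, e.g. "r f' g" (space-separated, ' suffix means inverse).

f g r f

  after f: (2 8 3 5 6 7)
  after g: (1 8 2 6 3)(4 5 7)
  after r: (1 6 3 5)(2 8 7)
  after f: (1 7 8 2 3 6 5)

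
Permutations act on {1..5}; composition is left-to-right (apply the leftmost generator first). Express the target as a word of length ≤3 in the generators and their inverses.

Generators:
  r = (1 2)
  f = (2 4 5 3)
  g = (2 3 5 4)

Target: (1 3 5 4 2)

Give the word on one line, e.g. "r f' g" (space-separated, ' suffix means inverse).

r' g

  after r': (1 2)
  after g: (1 3 5 4 2)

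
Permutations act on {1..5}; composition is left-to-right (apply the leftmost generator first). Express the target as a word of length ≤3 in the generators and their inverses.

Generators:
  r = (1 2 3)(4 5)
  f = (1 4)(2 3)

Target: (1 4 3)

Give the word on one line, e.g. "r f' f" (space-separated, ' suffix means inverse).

  after f': (1 4)(2 3)
  after r: (1 5 4 2)
  after r: (1 4 3)

f' r r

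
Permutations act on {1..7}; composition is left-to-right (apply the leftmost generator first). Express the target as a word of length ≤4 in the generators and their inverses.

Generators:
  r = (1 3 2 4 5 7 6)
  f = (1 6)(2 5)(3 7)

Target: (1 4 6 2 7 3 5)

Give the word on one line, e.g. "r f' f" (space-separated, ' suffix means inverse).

  after r: (1 3 2 4 5 7 6)
  after r: (1 2 5 6 3 4 7)
  after r: (1 4 6 2 7 3 5)

r r r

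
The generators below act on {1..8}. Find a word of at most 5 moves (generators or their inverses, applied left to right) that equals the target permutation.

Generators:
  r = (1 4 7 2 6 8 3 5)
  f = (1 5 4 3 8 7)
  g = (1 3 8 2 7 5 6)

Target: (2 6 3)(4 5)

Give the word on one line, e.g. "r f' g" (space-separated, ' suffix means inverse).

  after r': (1 5 3 8 6 2 7 4)
  after f: (1 4 5 8 6 2)(3 7)
  after g: (1 4 6 7 8)(2 3 5)
  after g: (1 4)(2 8 3 6 5 7)
  after r': (2 6 3)(4 5)

r' f g g r'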